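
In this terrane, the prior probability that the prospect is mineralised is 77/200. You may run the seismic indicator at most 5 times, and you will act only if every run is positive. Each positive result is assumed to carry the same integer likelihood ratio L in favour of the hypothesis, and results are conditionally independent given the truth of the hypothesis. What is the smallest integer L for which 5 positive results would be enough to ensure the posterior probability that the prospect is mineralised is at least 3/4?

2

Prior odds = 0.385/0.615 = 77/123.
Target odds = 0.75/0.25 = 3.
Need L⁵ ≥ 3 ÷ (77/123) = 369/77.
1⁵ = 1 < 369/77 ≤ 32 = 2⁵, so L = 2.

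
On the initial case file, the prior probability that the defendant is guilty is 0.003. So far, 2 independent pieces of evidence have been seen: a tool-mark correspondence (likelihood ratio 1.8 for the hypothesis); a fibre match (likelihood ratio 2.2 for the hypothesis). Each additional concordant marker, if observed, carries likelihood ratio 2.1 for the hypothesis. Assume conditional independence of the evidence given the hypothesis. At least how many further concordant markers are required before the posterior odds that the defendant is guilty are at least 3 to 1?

8

Prior odds = 0.003/0.997 = 3/997.
Combined Bayes factor of the evidence already in hand = 1.8 × 2.2 = 3.96.
Odds after that evidence = (3/997) × 3.96 = 297/24925.
Target odds = 3.
Need 2.1ⁿ ≥ 3 ÷ (297/24925) = 24925/99.
2.1⁷ ≈180.109 falls short of 24925/99 but 2.1⁸ ≈378.229 reaches it, so n = 8.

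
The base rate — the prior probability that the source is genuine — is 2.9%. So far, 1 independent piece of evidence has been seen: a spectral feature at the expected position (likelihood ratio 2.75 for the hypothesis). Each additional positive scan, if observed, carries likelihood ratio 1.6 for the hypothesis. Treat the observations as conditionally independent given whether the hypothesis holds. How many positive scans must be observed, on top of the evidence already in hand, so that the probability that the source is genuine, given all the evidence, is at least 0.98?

Prior odds = 0.029/0.971 = 29/971.
Bayes factor of the evidence already in hand = 2.75.
Odds after that evidence = (29/971) × 2.75 = 319/3884.
Target odds = 0.98/0.02 = 49.
Need 1.6ⁿ ≥ 49 ÷ (319/3884) = 190316/319.
1.6¹³ ≈450.36 falls short of 190316/319 but 1.6¹⁴ ≈720.576 reaches it, so n = 14.

14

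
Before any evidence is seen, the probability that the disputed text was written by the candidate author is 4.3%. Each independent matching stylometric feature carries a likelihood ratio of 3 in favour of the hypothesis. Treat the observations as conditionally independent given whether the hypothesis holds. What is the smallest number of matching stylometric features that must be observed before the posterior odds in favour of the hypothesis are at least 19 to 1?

Prior odds = 0.043/0.957 = 43/957.
Likelihood ratio per matching stylometric feature = 3.
Target odds = 19.
Need (43/957) × 3ⁿ ≥ 19, i.e. 3ⁿ ≥ 18183/43.
3⁵ = 243 falls short of 18183/43 but 3⁶ = 729 reaches it, so n = 6.

6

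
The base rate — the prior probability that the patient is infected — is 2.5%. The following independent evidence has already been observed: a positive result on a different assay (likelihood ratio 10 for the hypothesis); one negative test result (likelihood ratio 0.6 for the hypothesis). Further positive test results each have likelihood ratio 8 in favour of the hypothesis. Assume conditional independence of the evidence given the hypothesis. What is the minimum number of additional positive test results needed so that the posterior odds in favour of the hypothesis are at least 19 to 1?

3

Prior odds = 0.025/0.975 = 1/39.
Combined Bayes factor of the evidence already in hand = 10 × 0.6 = 6.
Odds after that evidence = (1/39) × 6 = 2/13.
Target odds = 19.
Need 8ⁿ ≥ 19 ÷ (2/13) = 123.5.
8² = 64 falls short of 123.5 but 8³ = 512 reaches it, so n = 3.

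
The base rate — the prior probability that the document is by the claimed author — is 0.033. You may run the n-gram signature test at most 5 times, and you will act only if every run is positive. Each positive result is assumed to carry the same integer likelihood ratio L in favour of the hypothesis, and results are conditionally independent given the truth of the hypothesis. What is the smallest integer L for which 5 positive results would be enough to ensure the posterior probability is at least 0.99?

Prior odds = 0.033/0.967 = 33/967.
Target odds = 0.99/0.01 = 99.
Need L⁵ ≥ 99 ÷ (33/967) = 2901.
4⁵ = 1024 < 2901 ≤ 3125 = 5⁵, so L = 5.

5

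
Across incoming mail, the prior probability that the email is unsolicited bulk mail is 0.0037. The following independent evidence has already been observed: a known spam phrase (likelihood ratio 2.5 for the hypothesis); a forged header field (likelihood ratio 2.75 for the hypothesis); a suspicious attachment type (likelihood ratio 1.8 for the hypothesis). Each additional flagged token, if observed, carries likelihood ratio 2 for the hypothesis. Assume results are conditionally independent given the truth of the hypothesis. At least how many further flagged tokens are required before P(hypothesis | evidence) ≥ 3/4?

Prior odds = 0.0037/0.9963 = 37/9963.
Combined Bayes factor of the evidence already in hand = 2.5 × 2.75 × 1.8 = 12.375.
Odds after that evidence = (37/9963) × 12.375 = 407/8856.
Target odds = 0.75/0.25 = 3.
Need 2ⁿ ≥ 3 ÷ (407/8856) = 26568/407.
2⁶ = 64 falls short of 26568/407 but 2⁷ = 128 reaches it, so n = 7.

7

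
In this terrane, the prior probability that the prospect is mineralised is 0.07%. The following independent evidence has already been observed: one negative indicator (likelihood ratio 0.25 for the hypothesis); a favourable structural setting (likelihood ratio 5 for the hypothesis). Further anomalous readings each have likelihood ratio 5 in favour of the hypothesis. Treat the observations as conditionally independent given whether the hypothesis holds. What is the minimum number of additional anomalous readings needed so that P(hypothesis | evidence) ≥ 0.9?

6

Prior odds = 0.0007/0.9993 = 7/9993.
Combined Bayes factor of the evidence already in hand = 0.25 × 5 = 1.25.
Odds after that evidence = (7/9993) × 1.25 = 35/39972.
Target odds = 0.9/0.1 = 9.
Need 5ⁿ ≥ 9 ÷ (35/39972) = 359748/35.
5⁵ = 3125 falls short of 359748/35 but 5⁶ = 15625 reaches it, so n = 6.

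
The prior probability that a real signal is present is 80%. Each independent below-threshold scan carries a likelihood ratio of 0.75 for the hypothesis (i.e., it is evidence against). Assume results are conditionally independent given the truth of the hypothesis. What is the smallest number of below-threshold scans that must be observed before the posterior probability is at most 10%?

13

Prior odds = 0.8/0.2 = 4.
Likelihood ratio per below-threshold scan = 0.75.
Target odds: 0.1 ÷ 0.9 = 1/9.
Need 4 × 0.75ⁿ ≤ 1/9, i.e. 0.75ⁿ ≤ 1/36.
0.75¹² = 531441/16777216 is still above 1/36 but 0.75¹³ = 1594323/67108864 is at or below it, so n = 13.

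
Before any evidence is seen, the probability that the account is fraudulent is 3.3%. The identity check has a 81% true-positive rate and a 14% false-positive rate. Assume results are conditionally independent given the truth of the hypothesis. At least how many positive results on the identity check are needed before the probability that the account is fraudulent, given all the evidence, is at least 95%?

Prior odds: 0.033 ÷ 0.967 = 33/967.
Likelihood ratio of a positive result = 0.81/0.14 = 81/14.
Target posterior odds = 0.95/0.05 = 19.
Need (33/967) × (81/14)ⁿ ≥ 19, i.e. (81/14)ⁿ ≥ 18373/33.
(81/14)³ = 531441/2744 falls short of 18373/33 but (81/14)⁴ = 43046721/38416 reaches it, so n = 4.

4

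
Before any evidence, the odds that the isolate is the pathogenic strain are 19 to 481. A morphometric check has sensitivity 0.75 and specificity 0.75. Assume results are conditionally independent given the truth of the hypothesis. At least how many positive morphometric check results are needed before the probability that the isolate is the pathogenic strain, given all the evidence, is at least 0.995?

Prior odds = 19/481.
False-positive rate = 1 − 0.75 = 0.25; likelihood ratio of a positive = 0.75/0.25 = 3.
Target odds: 0.995 ÷ 0.005 = 199.
Need (19/481) × 3ⁿ ≥ 199, i.e. 3ⁿ ≥ 95719/19.
3⁷ = 2187 falls short of 95719/19 but 3⁸ = 6561 reaches it, so n = 8.

8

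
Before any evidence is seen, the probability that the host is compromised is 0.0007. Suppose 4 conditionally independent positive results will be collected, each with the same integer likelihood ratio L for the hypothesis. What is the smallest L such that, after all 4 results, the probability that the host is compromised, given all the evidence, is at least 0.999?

Prior odds = 0.0007/0.9993 = 7/9993.
Target odds = 0.999/0.001 = 999.
Need L⁴ ≥ 999 ÷ (7/9993) = 9983007/7.
34⁴ = 1336336 < 9983007/7 ≤ 1500625 = 35⁴, so L = 35.

35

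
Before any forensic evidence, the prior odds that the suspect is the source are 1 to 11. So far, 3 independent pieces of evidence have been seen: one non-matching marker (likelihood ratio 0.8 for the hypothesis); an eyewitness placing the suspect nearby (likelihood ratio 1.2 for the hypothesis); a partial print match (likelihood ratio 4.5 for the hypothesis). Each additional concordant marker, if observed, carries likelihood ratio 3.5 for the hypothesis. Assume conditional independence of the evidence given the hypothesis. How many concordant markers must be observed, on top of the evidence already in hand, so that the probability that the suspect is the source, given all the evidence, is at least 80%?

2

Prior odds = 1/11.
Combined Bayes factor of the evidence already in hand = 0.8 × 1.2 × 4.5 = 4.32.
Odds after that evidence = (1/11) × 4.32 = 108/275.
Target odds = 0.8/0.2 = 4.
Need 3.5ⁿ ≥ 4 ÷ (108/275) = 275/27.
3.5¹ = 3.5 falls short of 275/27 but 3.5² = 12.25 reaches it, so n = 2.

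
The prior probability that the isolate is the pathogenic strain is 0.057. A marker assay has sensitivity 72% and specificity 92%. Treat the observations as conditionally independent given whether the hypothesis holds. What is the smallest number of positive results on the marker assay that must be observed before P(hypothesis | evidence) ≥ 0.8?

2

Prior odds = 0.057/0.943 = 57/943.
False-positive rate = 1 − 0.92 = 0.08; likelihood ratio of a positive = 0.72/0.08 = 9.
Target odds: 0.8 ÷ 0.2 = 4.
Require 9ⁿ ≥ 4 ÷ (57/943) = 3772/57.
9¹ = 9 falls short of 3772/57 but 9² = 81 reaches it, so n = 2.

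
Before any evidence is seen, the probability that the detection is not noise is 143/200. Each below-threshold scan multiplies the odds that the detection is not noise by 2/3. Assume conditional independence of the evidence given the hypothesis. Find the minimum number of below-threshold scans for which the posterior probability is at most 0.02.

Prior odds: 0.715 ÷ 0.285 = 143/57.
Likelihood ratio per below-threshold scan = 2/3.
Target posterior odds = 0.02/0.98 = 1/49.
Require (2/3)ⁿ ≤ 1/49 ÷ (143/57) = 57/7007.
(2/3)¹¹ = 2048/177147 is still above 57/7007 but (2/3)¹² = 4096/531441 is at or below it, so n = 12.

12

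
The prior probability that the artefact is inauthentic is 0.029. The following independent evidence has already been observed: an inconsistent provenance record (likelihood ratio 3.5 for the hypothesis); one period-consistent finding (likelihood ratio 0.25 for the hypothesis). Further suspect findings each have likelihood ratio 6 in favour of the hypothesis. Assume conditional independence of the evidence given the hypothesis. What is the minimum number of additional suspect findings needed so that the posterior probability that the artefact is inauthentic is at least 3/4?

3

Prior odds = 0.029/0.971 = 29/971.
Combined Bayes factor of the evidence already in hand = 3.5 × 0.25 = 0.875.
Odds after that evidence = (29/971) × 0.875 = 203/7768.
Target odds = 0.75/0.25 = 3.
Need 6ⁿ ≥ 3 ÷ (203/7768) = 23304/203.
6² = 36 falls short of 23304/203 but 6³ = 216 reaches it, so n = 3.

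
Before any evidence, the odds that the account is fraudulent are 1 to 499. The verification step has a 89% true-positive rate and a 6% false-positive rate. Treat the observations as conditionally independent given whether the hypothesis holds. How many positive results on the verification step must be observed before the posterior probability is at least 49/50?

4

Prior odds = 1/499.
Likelihood ratio of a positive result = 0.89/0.06 = 89/6.
Target posterior odds = 0.98/0.02 = 49.
Require (89/6)ⁿ ≥ 49 ÷ (1/499) = 24451.
(89/6)³ = 704969/216 falls short of 24451 but (89/6)⁴ = 62742241/1296 reaches it, so n = 4.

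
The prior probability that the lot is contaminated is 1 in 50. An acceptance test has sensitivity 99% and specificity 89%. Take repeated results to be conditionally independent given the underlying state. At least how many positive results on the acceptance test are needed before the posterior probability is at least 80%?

Prior odds: 0.02 ÷ 0.98 = 1/49.
False-positive rate = 1 − 0.89 = 0.11; likelihood ratio of a positive = 0.99/0.11 = 9.
Target posterior odds = 0.8/0.2 = 4.
Require 9ⁿ ≥ 4 ÷ (1/49) = 196.
9² = 81 falls short of 196 but 9³ = 729 reaches it, so n = 3.

3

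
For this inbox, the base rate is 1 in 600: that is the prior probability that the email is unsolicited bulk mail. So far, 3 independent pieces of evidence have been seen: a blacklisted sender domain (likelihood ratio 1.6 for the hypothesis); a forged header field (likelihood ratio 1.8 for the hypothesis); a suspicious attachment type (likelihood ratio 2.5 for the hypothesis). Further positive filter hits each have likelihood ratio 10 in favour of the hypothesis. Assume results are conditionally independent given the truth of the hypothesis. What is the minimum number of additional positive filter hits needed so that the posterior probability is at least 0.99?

4

Prior odds = (1/600)/(599/600) = 1/599.
Combined Bayes factor of the evidence already in hand = 1.6 × 1.8 × 2.5 = 7.2.
Odds after that evidence = (1/599) × 7.2 = 36/2995.
Target odds = 0.99/0.01 = 99.
Need 10ⁿ ≥ 99 ÷ (36/2995) = 8236.25.
10³ = 1000 falls short of 8236.25 but 10⁴ = 10000 reaches it, so n = 4.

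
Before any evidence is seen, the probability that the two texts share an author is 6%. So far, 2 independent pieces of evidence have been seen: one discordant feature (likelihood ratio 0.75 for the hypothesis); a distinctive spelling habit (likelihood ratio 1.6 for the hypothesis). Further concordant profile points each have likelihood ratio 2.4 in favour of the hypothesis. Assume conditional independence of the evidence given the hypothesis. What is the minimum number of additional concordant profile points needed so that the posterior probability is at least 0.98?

8

Prior odds = 0.06/0.94 = 3/47.
Combined Bayes factor of the evidence already in hand = 0.75 × 1.6 = 1.2.
Odds after that evidence = (3/47) × 1.2 = 18/235.
Target odds = 0.98/0.02 = 49.
Need 2.4ⁿ ≥ 49 ÷ (18/235) = 11515/18.
2.4⁷ = 35831808/78125 falls short of 11515/18 but 2.4⁸ = 429981696/390625 reaches it, so n = 8.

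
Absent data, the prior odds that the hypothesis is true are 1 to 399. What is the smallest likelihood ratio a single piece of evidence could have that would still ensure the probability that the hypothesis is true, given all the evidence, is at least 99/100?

Prior odds = 1/399.
Target odds = 0.99/0.01 = 99.
Required Bayes factor = 99 ÷ (1/399) = 39501.

39501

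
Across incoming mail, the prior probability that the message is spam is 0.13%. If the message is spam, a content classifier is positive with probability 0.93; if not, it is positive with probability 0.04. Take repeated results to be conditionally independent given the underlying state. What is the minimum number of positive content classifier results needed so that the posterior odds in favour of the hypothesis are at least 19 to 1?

4

Prior odds = 0.0013/0.9987 = 13/9987.
Likelihood ratio of a positive = 0.93/0.04 = 23.25.
Target odds = 19.
Need (13/9987) × 23.25ⁿ ≥ 19, i.e. 23.25ⁿ ≥ 189753/13.
23.25³ = 804357/64 falls short of 189753/13 but 23.25⁴ = 74805201/256 reaches it, so n = 4.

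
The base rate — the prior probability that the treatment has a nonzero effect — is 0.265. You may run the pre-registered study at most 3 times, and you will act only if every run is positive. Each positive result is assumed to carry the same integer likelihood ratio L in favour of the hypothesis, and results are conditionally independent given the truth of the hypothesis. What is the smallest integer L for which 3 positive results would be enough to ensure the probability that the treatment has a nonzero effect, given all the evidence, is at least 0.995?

Prior odds = 0.265/0.735 = 53/147.
Target odds = 0.995/0.005 = 199.
Need L³ ≥ 199 ÷ (53/147) = 29253/53.
8³ = 512 < 29253/53 ≤ 729 = 9³, so L = 9.

9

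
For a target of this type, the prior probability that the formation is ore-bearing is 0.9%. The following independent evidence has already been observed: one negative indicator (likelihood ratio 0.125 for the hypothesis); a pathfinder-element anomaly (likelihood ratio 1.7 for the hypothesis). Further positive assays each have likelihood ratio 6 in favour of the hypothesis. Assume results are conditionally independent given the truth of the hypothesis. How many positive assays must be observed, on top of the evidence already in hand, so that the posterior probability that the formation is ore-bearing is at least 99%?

7

Prior odds = 0.009/0.991 = 9/991.
Combined Bayes factor of the evidence already in hand = 0.125 × 1.7 = 0.2125.
Odds after that evidence = (9/991) × 0.2125 = 153/79280.
Target odds = 0.99/0.01 = 99.
Need 6ⁿ ≥ 99 ÷ (153/79280) = 872080/17.
6⁶ = 46656 falls short of 872080/17 but 6⁷ = 279936 reaches it, so n = 7.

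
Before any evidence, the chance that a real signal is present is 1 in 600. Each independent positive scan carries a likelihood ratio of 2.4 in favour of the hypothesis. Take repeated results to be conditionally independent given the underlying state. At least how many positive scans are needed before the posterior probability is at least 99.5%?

14

Prior odds: (1/600) ÷ (599/600) = 1/599.
Likelihood ratio per positive scan = 2.4.
Target odds: 0.995 ÷ 0.005 = 199.
Require 2.4ⁿ ≥ 199 ÷ (1/599) = 119201.
2.4¹³ ≈87648.8 falls short of 119201 but 2.4¹⁴ ≈210357 reaches it, so n = 14.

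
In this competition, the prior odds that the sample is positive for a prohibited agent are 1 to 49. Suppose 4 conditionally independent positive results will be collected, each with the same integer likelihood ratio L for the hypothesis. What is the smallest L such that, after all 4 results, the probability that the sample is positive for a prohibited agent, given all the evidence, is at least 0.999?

Prior odds = 1/49.
Target odds = 0.999/0.001 = 999.
Need L⁴ ≥ 999 ÷ (1/49) = 48951.
14⁴ = 38416 < 48951 ≤ 50625 = 15⁴, so L = 15.

15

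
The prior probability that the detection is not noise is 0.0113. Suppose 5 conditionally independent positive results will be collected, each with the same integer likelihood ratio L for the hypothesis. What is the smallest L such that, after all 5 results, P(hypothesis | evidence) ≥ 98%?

6

Prior odds = 0.0113/0.9887 = 113/9887.
Target odds = 0.98/0.02 = 49.
Need L⁵ ≥ 49 ÷ (113/9887) = 484463/113.
5⁵ = 3125 < 484463/113 ≤ 7776 = 6⁵, so L = 6.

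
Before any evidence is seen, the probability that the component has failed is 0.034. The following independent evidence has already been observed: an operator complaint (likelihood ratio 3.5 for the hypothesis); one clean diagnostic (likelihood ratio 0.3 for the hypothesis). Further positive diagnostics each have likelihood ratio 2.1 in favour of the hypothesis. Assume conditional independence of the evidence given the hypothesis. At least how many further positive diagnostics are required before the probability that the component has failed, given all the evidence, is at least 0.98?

Prior odds = 0.034/0.966 = 17/483.
Combined Bayes factor of the evidence already in hand = 3.5 × 0.3 = 1.05.
Odds after that evidence = (17/483) × 1.05 = 17/460.
Target odds = 0.98/0.02 = 49.
Need 2.1ⁿ ≥ 49 ÷ (17/460) = 22540/17.
2.1⁹ ≈794.28 falls short of 22540/17 but 2.1¹⁰ ≈1667.99 reaches it, so n = 10.

10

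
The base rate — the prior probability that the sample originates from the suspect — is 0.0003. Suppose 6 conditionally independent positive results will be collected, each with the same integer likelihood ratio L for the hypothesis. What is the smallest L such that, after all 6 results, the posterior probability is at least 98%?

8

Prior odds = 0.0003/0.9997 = 3/9997.
Target odds = 0.98/0.02 = 49.
Need L⁶ ≥ 49 ÷ (3/9997) = 489853/3.
7⁶ = 117649 < 489853/3 ≤ 262144 = 8⁶, so L = 8.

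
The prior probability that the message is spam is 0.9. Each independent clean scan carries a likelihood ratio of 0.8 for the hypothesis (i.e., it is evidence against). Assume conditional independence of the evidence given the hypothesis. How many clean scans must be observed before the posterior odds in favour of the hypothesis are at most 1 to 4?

Prior odds: 0.9 ÷ 0.1 = 9.
Likelihood ratio per clean scan = 0.8.
Target odds = 0.25.
Need 9 × 0.8ⁿ ≤ 0.25, i.e. 0.8ⁿ ≤ 1/36.
0.8¹⁶ ≈0.0281475 is still above 1/36 but 0.8¹⁷ ≈0.022518 is at or below it, so n = 17.

17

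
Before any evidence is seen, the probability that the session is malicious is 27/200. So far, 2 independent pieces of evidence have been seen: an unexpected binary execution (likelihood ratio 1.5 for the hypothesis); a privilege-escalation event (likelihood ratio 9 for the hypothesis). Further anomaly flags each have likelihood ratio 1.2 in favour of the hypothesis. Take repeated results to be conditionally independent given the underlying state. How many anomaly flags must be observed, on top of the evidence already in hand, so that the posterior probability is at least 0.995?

25

Prior odds = 0.135/0.865 = 27/173.
Combined Bayes factor of the evidence already in hand = 1.5 × 9 = 13.5.
Odds after that evidence = (27/173) × 13.5 = 729/346.
Target odds = 0.995/0.005 = 199.
Need 1.2ⁿ ≥ 199 ÷ (729/346) = 68854/729.
1.2²⁴ ≈79.4968 falls short of 68854/729 but 1.2²⁵ ≈95.3962 reaches it, so n = 25.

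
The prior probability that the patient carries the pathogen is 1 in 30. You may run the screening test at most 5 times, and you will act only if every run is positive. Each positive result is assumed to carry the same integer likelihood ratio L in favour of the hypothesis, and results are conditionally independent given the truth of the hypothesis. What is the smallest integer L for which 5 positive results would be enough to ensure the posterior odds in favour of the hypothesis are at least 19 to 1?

Prior odds = (1/30)/(29/30) = 1/29.
Target odds = 19.
Need L⁵ ≥ 19 ÷ (1/29) = 551.
3⁵ = 243 < 551 ≤ 1024 = 4⁵, so L = 4.

4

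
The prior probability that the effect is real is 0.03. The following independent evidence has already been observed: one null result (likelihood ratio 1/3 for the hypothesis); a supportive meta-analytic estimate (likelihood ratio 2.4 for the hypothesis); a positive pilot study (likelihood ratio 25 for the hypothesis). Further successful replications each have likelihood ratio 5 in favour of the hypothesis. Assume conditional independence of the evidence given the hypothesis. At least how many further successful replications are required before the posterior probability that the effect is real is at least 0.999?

Prior odds = 0.03/0.97 = 3/97.
Combined Bayes factor of the evidence already in hand = (1/3) × 2.4 × 25 = 20.
Odds after that evidence = (3/97) × 20 = 60/97.
Target odds = 0.999/0.001 = 999.
Need 5ⁿ ≥ 999 ÷ (60/97) = 1615.05.
5⁴ = 625 falls short of 1615.05 but 5⁵ = 3125 reaches it, so n = 5.

5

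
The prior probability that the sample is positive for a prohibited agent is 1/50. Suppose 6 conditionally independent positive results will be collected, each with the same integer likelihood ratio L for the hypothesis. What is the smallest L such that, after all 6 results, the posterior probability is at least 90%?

3

Prior odds = 0.02/0.98 = 1/49.
Target odds = 0.9/0.1 = 9.
Need L⁶ ≥ 9 ÷ (1/49) = 441.
2⁶ = 64 < 441 ≤ 729 = 3⁶, so L = 3.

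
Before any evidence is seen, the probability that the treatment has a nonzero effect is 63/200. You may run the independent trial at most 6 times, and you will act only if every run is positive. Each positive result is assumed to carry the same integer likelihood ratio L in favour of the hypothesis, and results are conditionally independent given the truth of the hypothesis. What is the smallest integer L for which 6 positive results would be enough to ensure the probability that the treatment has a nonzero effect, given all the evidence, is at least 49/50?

Prior odds = 0.315/0.685 = 63/137.
Target odds = 0.98/0.02 = 49.
Need L⁶ ≥ 49 ÷ (63/137) = 959/9.
2⁶ = 64 < 959/9 ≤ 729 = 3⁶, so L = 3.

3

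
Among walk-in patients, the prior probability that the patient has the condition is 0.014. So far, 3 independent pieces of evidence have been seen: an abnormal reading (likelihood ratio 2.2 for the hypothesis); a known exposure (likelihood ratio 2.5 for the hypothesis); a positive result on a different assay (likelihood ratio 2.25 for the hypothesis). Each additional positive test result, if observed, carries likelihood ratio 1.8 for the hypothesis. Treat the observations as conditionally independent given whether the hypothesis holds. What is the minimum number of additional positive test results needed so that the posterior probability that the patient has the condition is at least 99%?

11

Prior odds = 0.014/0.986 = 7/493.
Combined Bayes factor of the evidence already in hand = 2.2 × 2.5 × 2.25 = 12.375.
Odds after that evidence = (7/493) × 12.375 = 693/3944.
Target odds = 0.99/0.01 = 99.
Need 1.8ⁿ ≥ 99 ÷ (693/3944) = 3944/7.
1.8¹⁰ ≈357.047 falls short of 3944/7 but 1.8¹¹ ≈642.684 reaches it, so n = 11.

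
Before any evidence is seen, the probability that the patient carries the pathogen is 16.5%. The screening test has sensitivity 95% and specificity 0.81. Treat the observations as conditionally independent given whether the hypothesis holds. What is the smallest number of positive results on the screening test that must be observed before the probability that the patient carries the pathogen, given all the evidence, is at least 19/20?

Prior odds = 0.165/0.835 = 33/167.
False-positive rate = 1 − 0.81 = 0.19; likelihood ratio of a positive = 0.95/0.19 = 5.
Target odds: 0.95 ÷ 0.05 = 19.
Need (33/167) × 5ⁿ ≥ 19, i.e. 5ⁿ ≥ 3173/33.
5² = 25 falls short of 3173/33 but 5³ = 125 reaches it, so n = 3.

3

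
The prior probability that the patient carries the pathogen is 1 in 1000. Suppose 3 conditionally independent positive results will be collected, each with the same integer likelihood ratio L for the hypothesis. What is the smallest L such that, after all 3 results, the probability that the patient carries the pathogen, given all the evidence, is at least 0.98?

37

Prior odds = 0.001/0.999 = 1/999.
Target odds = 0.98/0.02 = 49.
Need L³ ≥ 49 ÷ (1/999) = 48951.
36³ = 46656 < 48951 ≤ 50653 = 37³, so L = 37.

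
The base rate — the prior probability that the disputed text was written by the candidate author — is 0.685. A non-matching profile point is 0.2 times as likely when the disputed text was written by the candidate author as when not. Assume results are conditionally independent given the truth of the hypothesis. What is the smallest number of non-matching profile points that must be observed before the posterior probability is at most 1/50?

Prior odds = 0.685/0.315 = 137/63.
Likelihood ratio per non-matching profile point = 0.2.
Target odds: 0.02 ÷ 0.98 = 1/49.
Require 0.2ⁿ ≤ 1/49 ÷ (137/63) = 9/959.
0.2² = 0.04 is still above 9/959 but 0.2³ = 0.008 is at or below it, so n = 3.

3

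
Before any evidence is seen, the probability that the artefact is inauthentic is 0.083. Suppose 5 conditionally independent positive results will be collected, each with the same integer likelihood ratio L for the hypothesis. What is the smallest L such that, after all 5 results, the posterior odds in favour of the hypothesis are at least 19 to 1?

3

Prior odds = 0.083/0.917 = 83/917.
Target odds = 19.
Need L⁵ ≥ 19 ÷ (83/917) = 17423/83.
2⁵ = 32 < 17423/83 ≤ 243 = 3⁵, so L = 3.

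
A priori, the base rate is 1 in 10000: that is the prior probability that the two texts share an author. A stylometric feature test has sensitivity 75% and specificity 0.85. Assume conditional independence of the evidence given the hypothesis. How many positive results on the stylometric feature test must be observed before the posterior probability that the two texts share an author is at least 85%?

Prior odds = 0.0001/0.9999 = 1/9999.
False-positive rate = 1 − 0.85 = 0.15; likelihood ratio of a positive = 0.75/0.15 = 5.
Target posterior odds = 0.85/0.15 = 17/3.
Need (1/9999) × 5ⁿ ≥ 17/3, i.e. 5ⁿ ≥ 56661.
5⁶ = 15625 falls short of 56661 but 5⁷ = 78125 reaches it, so n = 7.

7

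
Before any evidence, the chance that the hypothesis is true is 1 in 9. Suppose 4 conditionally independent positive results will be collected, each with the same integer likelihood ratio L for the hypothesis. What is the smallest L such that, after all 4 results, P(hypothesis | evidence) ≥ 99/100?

Prior odds = (1/9)/(8/9) = 0.125.
Target odds = 0.99/0.01 = 99.
Need L⁴ ≥ 99 ÷ 0.125 = 792.
5⁴ = 625 < 792 ≤ 1296 = 6⁴, so L = 6.

6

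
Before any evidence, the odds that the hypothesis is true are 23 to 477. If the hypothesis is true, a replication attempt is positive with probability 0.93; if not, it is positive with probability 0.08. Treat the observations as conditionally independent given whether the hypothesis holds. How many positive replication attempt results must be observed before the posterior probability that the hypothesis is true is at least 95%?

Prior odds = 23/477.
Likelihood ratio of a positive = 0.93/0.08 = 11.625.
Target odds: 0.95 ÷ 0.05 = 19.
Require 11.625ⁿ ≥ 19 ÷ (23/477) = 9063/23.
11.625² = 135.140625 falls short of 9063/23 but 11.625³ = 804357/512 reaches it, so n = 3.

3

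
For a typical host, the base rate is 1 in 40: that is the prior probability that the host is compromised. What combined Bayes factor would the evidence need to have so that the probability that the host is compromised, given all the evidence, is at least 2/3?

78

Prior odds = 0.025/0.975 = 1/39.
Target odds = (2/3)/(1/3) = 2.
Required Bayes factor = 2 ÷ (1/39) = 78.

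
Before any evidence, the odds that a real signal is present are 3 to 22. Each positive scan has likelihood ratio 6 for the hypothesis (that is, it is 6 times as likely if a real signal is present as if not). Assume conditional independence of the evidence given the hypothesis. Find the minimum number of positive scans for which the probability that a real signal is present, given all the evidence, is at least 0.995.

Prior odds = 3/22.
Likelihood ratio per positive scan = 6.
Target odds: 0.995 ÷ 0.005 = 199.
Need (3/22) × 6ⁿ ≥ 199, i.e. 6ⁿ ≥ 4378/3.
6⁴ = 1296 falls short of 4378/3 but 6⁵ = 7776 reaches it, so n = 5.

5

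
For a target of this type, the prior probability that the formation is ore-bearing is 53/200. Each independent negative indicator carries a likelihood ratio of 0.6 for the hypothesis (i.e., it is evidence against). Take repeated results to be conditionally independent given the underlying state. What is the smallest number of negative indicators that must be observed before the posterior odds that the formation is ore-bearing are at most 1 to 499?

11

Prior odds: 0.265 ÷ 0.735 = 53/147.
Likelihood ratio per negative indicator = 0.6.
Target odds = 1/499.
Need (53/147) × 0.6ⁿ ≤ 1/499, i.e. 0.6ⁿ ≤ 147/26447.
0.6¹⁰ = 59049/9765625 is still above 147/26447 but 0.6¹¹ = 177147/48828125 is at or below it, so n = 11.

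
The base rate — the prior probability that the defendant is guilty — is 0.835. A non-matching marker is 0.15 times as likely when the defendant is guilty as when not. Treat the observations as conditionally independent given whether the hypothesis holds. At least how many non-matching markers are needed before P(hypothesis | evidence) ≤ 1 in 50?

Prior odds: 0.835 ÷ 0.165 = 167/33.
Likelihood ratio per non-matching marker = 0.15.
Target odds: 0.02 ÷ 0.98 = 1/49.
Need (167/33) × 0.15ⁿ ≤ 1/49, i.e. 0.15ⁿ ≤ 33/8183.
0.15² = 0.0225 is still above 33/8183 but 0.15³ = 0.003375 is at or below it, so n = 3.

3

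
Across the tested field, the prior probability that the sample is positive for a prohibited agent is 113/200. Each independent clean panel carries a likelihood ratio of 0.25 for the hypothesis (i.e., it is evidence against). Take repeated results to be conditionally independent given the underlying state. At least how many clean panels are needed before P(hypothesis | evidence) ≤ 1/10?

Prior odds: 0.565 ÷ 0.435 = 113/87.
Likelihood ratio per clean panel = 0.25.
Target posterior odds = 0.1/0.9 = 1/9.
Need (113/87) × 0.25ⁿ ≤ 1/9, i.e. 0.25ⁿ ≤ 29/339.
0.25¹ = 0.25 is still above 29/339 but 0.25² = 0.0625 is at or below it, so n = 2.

2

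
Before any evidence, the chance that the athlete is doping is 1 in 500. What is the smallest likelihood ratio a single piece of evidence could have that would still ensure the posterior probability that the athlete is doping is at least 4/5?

Prior odds = 0.002/0.998 = 1/499.
Target odds = 0.8/0.2 = 4.
Required Bayes factor = 4 ÷ (1/499) = 1996.

1996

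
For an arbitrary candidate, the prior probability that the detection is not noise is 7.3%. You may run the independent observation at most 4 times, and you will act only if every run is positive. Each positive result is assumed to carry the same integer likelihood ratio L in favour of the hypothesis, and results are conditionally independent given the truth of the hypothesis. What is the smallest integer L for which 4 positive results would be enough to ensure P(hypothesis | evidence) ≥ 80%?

Prior odds = 0.073/0.927 = 73/927.
Target odds = 0.8/0.2 = 4.
Need L⁴ ≥ 4 ÷ (73/927) = 3708/73.
2⁴ = 16 < 3708/73 ≤ 81 = 3⁴, so L = 3.

3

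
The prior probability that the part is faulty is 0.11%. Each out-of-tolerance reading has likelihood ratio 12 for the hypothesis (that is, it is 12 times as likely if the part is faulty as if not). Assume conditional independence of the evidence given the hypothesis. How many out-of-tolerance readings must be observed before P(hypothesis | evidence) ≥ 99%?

Prior odds = 0.0011/0.9989 = 11/9989.
Likelihood ratio per out-of-tolerance reading = 12.
Target odds: 0.99 ÷ 0.01 = 99.
Need (11/9989) × 12ⁿ ≥ 99, i.e. 12ⁿ ≥ 89901.
12⁴ = 20736 falls short of 89901 but 12⁵ = 248832 reaches it, so n = 5.

5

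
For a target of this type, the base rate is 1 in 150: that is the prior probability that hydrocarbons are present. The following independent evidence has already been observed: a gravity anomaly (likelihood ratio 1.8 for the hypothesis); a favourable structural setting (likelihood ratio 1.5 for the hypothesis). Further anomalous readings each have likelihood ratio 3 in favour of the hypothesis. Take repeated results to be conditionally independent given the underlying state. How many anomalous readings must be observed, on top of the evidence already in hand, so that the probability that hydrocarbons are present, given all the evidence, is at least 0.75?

5

Prior odds = (1/150)/(149/150) = 1/149.
Combined Bayes factor of the evidence already in hand = 1.8 × 1.5 = 2.7.
Odds after that evidence = (1/149) × 2.7 = 27/1490.
Target odds = 0.75/0.25 = 3.
Need 3ⁿ ≥ 3 ÷ (27/1490) = 1490/9.
3⁴ = 81 falls short of 1490/9 but 3⁵ = 243 reaches it, so n = 5.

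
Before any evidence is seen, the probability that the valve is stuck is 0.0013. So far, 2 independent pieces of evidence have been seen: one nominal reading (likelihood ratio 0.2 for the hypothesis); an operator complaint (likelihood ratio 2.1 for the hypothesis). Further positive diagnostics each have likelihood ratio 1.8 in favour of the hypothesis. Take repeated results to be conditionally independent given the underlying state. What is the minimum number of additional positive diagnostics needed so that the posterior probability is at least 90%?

Prior odds = 0.0013/0.9987 = 13/9987.
Combined Bayes factor of the evidence already in hand = 0.2 × 2.1 = 0.42.
Odds after that evidence = (13/9987) × 0.42 = 91/166450.
Target odds = 0.9/0.1 = 9.
Need 1.8ⁿ ≥ 9 ÷ (91/166450) = 1498050/91.
1.8¹⁶ ≈12144 falls short of 1498050/91 but 1.8¹⁷ ≈21859.1 reaches it, so n = 17.

17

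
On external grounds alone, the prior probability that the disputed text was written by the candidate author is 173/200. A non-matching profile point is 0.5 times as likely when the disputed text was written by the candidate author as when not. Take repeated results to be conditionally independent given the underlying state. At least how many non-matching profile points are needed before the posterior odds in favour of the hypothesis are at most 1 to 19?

7

Prior odds = 0.865/0.135 = 173/27.
Likelihood ratio per non-matching profile point = 0.5.
Target odds = 1/19.
Require 0.5ⁿ ≤ 1/19 ÷ (173/27) = 27/3287.
0.5⁶ = 0.015625 is still above 27/3287 but 0.5⁷ = 0.0078125 is at or below it, so n = 7.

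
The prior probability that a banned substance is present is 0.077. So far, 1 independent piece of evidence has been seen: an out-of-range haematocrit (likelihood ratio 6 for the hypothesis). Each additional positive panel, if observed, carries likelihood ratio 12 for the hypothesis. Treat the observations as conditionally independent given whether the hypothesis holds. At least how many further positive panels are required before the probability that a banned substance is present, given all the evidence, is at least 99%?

3

Prior odds = 0.077/0.923 = 77/923.
Bayes factor of the evidence already in hand = 6.
Odds after that evidence = (77/923) × 6 = 462/923.
Target odds = 0.99/0.01 = 99.
Need 12ⁿ ≥ 99 ÷ (462/923) = 2769/14.
12² = 144 falls short of 2769/14 but 12³ = 1728 reaches it, so n = 3.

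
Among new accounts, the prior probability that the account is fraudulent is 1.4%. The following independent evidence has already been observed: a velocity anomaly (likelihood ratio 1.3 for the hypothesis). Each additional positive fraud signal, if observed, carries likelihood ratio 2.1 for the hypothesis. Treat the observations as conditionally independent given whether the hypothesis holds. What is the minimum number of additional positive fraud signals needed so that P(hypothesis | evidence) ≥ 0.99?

12

Prior odds = 0.014/0.986 = 7/493.
Bayes factor of the evidence already in hand = 1.3.
Odds after that evidence = (7/493) × 1.3 = 91/4930.
Target odds = 0.99/0.01 = 99.
Need 2.1ⁿ ≥ 99 ÷ (91/4930) = 488070/91.
2.1¹¹ ≈3502.78 falls short of 488070/91 but 2.1¹² ≈7355.83 reaches it, so n = 12.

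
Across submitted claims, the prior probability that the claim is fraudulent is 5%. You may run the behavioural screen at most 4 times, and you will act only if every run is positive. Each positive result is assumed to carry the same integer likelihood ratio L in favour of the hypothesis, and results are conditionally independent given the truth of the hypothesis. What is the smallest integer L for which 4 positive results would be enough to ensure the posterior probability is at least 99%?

Prior odds = 0.05/0.95 = 1/19.
Target odds = 0.99/0.01 = 99.
Need L⁴ ≥ 99 ÷ (1/19) = 1881.
6⁴ = 1296 < 1881 ≤ 2401 = 7⁴, so L = 7.

7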